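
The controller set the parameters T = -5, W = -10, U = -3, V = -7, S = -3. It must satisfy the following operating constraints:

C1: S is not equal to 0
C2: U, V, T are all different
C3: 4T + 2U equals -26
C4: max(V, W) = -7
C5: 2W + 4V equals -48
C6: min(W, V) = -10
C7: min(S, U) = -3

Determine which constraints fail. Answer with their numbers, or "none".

None — every constraint holds.

C1: S = -3, and -3 ≠ 0 — holds.
C2: values -3, -7, -5 are pairwise distinct — holds.
C3: 4T + 2U = 4(-5) + 2(-3) = -26 — holds.
C4: max(-7, -10) = -7 — holds.
C5: 2W + 4V = 2(-10) + 4(-7) = -48 — holds.
C6: min(-10, -7) = -10 — holds.
C7: min(-3, -3) = -3 — holds.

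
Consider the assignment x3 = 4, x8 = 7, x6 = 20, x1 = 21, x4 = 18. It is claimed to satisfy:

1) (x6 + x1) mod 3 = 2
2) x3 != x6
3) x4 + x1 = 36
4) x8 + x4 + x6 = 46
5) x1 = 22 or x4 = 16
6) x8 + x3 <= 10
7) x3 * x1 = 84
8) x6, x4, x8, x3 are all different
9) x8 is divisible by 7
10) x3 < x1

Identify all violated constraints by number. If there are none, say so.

1) x6 + x1 = 41; 41 mod 3 = 2 — holds.
2) x3 = 4, x6 = 20; distinct — holds.
3) x4 + x1 = 18 + 21 = 39, not 36 — does not hold.
4) x8 + x4 + x6 = 7 + 18 + 20 = 45, not 46 — does not hold.
5) x1 = 21 ≠ 22 and x4 = 18 ≠ 16; both disjuncts false — does not hold.
6) x8 + x3 = 7 + 4 = 11; 11 > 10, bound 10 not met — does not hold.
7) x3 * x1 = 4 * 21 = 84 — holds.
8) values 20, 18, 7, 4 are pairwise distinct — holds.
9) 7 / 7 = 1, so 7 divides 7 — holds.
10) x3 = 4, x1 = 21; 4 < 21 — holds.

Constraints 3, 4, 5, 6 are violated.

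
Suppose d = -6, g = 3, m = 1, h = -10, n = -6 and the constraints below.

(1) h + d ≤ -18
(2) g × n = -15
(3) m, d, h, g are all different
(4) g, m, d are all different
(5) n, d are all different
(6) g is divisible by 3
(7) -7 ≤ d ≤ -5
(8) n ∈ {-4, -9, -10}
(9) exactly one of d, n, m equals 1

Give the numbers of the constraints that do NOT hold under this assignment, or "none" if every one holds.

Constraints 1, 2, 5, and 8 do not hold.

(1) h + d = -10 + (-6) = -16; -16 > -18, bound -18 not met — violated.
(2) g × n = 3 × (-6) = -18, not -15 — violated.
(3) values 1, -6, -10, 3 are pairwise distinct — OK.
(4) values 3, 1, -6 are pairwise distinct — OK.
(5) n = d = -6, not all different — violated.
(6) 3 / 3 = 1, so 3 divides 3 — OK.
(7) d = -6 lies in [-7, -5] — OK.
(8) n = -6 is not in {-4, -9, -10} — violated.
(9) d=-6, n=-6, m=1; 1 of them equals 1 — OK.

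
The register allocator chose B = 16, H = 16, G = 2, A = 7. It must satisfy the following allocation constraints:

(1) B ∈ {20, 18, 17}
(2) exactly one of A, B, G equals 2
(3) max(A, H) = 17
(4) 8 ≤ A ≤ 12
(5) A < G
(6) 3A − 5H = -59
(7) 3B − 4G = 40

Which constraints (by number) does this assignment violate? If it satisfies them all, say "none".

(1) B = 16 is not in {20, 18, 17} — fails.
(2) A=7, B=16, G=2; 1 of them equals 2 — holds.
(3) max(7, 16) = 16, not 17 — fails.
(4) A = 7 is outside [8, 12] — fails.
(5) A = 7, G = 2; 7 ≥ 2 (want <) — fails.
(6) 3A − 5H = 3(7) − 5(16) = -59 — holds.
(7) 3B − 4G = 3(16) − 4(2) = 40 — holds.

No — constraints 1, 3, 4, and 5 are not satisfied.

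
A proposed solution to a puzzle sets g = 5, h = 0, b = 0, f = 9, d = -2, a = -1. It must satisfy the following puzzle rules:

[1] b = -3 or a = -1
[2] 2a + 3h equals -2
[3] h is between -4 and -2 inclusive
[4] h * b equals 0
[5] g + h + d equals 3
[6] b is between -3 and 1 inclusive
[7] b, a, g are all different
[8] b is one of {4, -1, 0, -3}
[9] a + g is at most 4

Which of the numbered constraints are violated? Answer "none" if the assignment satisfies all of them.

Violated: 3.

[1] b = 0 ≠ -3, but a = -1 = -1 (second disjunct) — holds.
[2] 2a + 3h = 2(-1) + 3(0) = -2 — holds.
[3] h = 0 is outside [-4, -2] — fails.
[4] h * b = 0 * 0 = 0 — holds.
[5] g + h + d = 5 + 0 + (-2) = 3 — holds.
[6] b = 0 lies in [-3, 1] — holds.
[7] values 0, -1, 5 are pairwise distinct — holds.
[8] b = 0 is in {4, -1, 0, -3} — holds.
[9] a + g = -1 + 5 = 4; 4 ≤ 4 — holds.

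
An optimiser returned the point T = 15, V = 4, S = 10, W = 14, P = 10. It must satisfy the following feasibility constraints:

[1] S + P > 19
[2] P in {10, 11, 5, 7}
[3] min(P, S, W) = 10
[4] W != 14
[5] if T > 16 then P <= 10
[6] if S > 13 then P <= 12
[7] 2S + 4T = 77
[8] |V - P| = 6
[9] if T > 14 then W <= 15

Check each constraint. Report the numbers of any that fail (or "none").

The assignment fails constraints 4, 7.

[1] S + P = 10 + 10 = 20; 20 > 19 — holds.
[2] P = 10 is in {10, 11, 5, 7} — holds.
[3] min(10, 10, 14) = 10 — holds.
[4] W = 14, but 14 is required to differ — fails.
[5] T = 15, not > 16; antecedent false, conditional vacuously true — holds.
[6] S = 10, not > 13; antecedent false, conditional vacuously true — holds.
[7] 2S + 4T = 2(10) + 4(15) = 80, not 77 — fails.
[8] |4 - 10| = 6 — holds.
[9] T = 15 > 14, so we need W ≤ 15; W = 14 ≤ 15 — holds.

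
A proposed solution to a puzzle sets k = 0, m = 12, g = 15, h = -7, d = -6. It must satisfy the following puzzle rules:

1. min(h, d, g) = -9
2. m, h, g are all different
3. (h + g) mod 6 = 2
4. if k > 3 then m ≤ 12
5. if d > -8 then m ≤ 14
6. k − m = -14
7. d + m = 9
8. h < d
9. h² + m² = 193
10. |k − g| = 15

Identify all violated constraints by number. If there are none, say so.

1. min(-7, -6, 15) = -7, not -9 — violated.
2. values 12, -7, 15 are pairwise distinct — OK.
3. h + g = 8; 8 mod 6 = 2 — OK.
4. k = 0, not > 3; antecedent false, conditional vacuously true — OK.
5. d = -6 > -8, so we need m ≤ 14; m = 12 ≤ 14 — OK.
6. k − m = 0 − 12 = -12, not -14 — violated.
7. d + m = -6 + 12 = 6, not 9 — violated.
8. h = -7, d = -6; -7 < -6 — OK.
9. h² + m² = (-7)² + 12² = 49 + 144 = 193 — OK.
10. |0 − 15| = 15 — OK.

The assignment fails constraints 1, 6, and 7.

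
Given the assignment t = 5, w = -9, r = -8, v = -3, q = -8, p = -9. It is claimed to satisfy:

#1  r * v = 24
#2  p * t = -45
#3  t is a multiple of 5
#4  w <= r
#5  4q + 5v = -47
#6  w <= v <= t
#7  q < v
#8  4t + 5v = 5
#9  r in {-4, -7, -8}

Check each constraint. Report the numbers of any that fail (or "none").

The assignment satisfies every constraint.

#1 r * v = -8 * (-3) = 24  holds
#2 p * t = -9 * 5 = -45  holds
#3 5 / 5 = 1, so 5 divides 5  holds
#4 w = -9, r = -8; -9 ≤ -8  holds
#5 4q + 5v = 4(-8) + 5(-3) = -47  holds
#6 values -9 <= -3 <= 5  holds
#7 q = -8, v = -3; -8 < -3  holds
#8 4t + 5v = 4(5) + 5(-3) = 5  holds
#9 r = -8 is in {-4, -7, -8}  holds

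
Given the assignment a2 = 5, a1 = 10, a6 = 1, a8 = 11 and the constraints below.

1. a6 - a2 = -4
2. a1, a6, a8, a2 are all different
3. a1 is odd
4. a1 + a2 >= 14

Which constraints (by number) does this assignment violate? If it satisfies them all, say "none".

Violated: 3.

1. a6 - a2 = 1 - 5 = -4 — satisfied.
2. values 10, 1, 11, 5 are pairwise distinct — satisfied.
3. a1 = 10 is even — violated.
4. a1 + a2 = 10 + 5 = 15; 15 ≥ 14 — satisfied.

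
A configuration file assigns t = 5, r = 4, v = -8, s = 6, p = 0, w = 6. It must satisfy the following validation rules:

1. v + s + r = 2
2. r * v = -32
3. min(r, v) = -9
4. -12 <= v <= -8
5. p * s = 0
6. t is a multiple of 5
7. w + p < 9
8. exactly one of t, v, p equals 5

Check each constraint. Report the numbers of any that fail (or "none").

1. v + s + r = -8 + 6 + 4 = 2 — holds.
2. r * v = 4 * (-8) = -32 — holds.
3. min(4, -8) = -8, not -9 — fails.
4. v = -8 lies in [-12, -8] — holds.
5. p * s = 0 * 6 = 0 — holds.
6. 5 / 5 = 1, so 5 divides 5 — holds.
7. w + p = 6 + 0 = 6; 6 < 9 — holds.
8. t=5, v=-8, p=0; 1 of them equals 5 — holds.

Constraint 3 does not hold.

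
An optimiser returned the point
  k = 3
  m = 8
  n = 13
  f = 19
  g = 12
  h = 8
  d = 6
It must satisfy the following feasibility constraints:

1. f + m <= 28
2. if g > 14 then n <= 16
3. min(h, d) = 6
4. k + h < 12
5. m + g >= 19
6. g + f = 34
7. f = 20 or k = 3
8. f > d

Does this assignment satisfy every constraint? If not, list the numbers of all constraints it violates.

1. f + m = 19 + 8 = 27; 27 ≤ 28 — holds.
2. g = 12, not > 14; antecedent false, conditional vacuously true — holds.
3. min(8, 6) = 6 — holds.
4. k + h = 3 + 8 = 11; 11 < 12 — holds.
5. m + g = 8 + 12 = 20; 20 ≥ 19 — holds.
6. g + f = 12 + 19 = 31, not 34 — does not hold.
7. f = 19 ≠ 20, but k = 3 = 3 (second disjunct) — holds.
8. f = 19, d = 6; 19 > 6 — holds.

The assignment fails constraint 6.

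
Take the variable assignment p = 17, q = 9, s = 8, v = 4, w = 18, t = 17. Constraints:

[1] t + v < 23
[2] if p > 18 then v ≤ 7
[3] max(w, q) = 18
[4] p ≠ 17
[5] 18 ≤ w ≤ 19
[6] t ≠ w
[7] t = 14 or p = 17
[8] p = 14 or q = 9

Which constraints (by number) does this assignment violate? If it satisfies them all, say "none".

No — constraint 4 is not satisfied.

[1] t + v = 17 + 4 = 21; 21 < 23  ✓
[2] p = 17, not > 18; antecedent false, conditional vacuously true  ✓
[3] max(18, 9) = 18  ✓
[4] p = 17, but 17 is required to differ  ✗
[5] w = 18 lies in [18, 19]  ✓
[6] t = 17, w = 18; distinct  ✓
[7] t = 17 ≠ 14, but p = 17 = 17 (second disjunct)  ✓
[8] p = 17 ≠ 14, but q = 9 = 9 (second disjunct)  ✓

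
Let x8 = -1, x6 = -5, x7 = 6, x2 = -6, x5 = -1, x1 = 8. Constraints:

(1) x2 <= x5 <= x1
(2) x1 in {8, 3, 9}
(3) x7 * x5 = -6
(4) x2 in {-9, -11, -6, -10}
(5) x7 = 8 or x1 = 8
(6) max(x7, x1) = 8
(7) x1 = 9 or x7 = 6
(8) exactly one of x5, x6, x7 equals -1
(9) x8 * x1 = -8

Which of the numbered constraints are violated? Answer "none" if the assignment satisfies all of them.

(1) values -6 <= -1 <= 8  true
(2) x1 = 8 is in {8, 3, 9}  true
(3) x7 * x5 = 6 * (-1) = -6  true
(4) x2 = -6 is in {-9, -11, -6, -10}  true
(5) x7 = 6 ≠ 8, but x1 = 8 = 8 (second disjunct)  true
(6) max(6, 8) = 8  true
(7) x1 = 8 ≠ 9, but x7 = 6 = 6 (second disjunct)  true
(8) x5=-1, x6=-5, x7=6; 1 of them equals -1  true
(9) x8 * x1 = -1 * 8 = -8  true

None — every constraint holds.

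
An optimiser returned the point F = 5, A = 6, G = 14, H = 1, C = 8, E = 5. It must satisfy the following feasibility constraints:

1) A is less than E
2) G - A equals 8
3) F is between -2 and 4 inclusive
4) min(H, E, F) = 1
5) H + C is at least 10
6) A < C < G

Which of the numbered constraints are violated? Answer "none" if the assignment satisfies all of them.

1) A = 6, E = 5; 6 ≥ 5 (want <)  ✗
2) G - A = 14 - 6 = 8  ✓
3) F = 5 is outside [-2, 4]  ✗
4) min(1, 5, 5) = 1  ✓
5) H + C = 1 + 8 = 9; 9 < 10, bound 10 not met  ✗
6) values 6 < 8 < 14  ✓

Violated: 1, 3, and 5.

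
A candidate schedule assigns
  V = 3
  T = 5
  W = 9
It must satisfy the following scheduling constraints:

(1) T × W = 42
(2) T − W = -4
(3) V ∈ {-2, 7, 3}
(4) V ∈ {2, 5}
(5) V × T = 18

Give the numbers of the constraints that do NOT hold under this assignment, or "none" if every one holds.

Constraints 1, 4, and 5 are violated.

(1) T × W = 5 × 9 = 45, not 42 — does not hold.
(2) T − W = 5 − 9 = -4 — holds.
(3) V = 3 is in {-2, 7, 3} — holds.
(4) V = 3 is not in {2, 5} — does not hold.
(5) V × T = 3 × 5 = 15, not 18 — does not hold.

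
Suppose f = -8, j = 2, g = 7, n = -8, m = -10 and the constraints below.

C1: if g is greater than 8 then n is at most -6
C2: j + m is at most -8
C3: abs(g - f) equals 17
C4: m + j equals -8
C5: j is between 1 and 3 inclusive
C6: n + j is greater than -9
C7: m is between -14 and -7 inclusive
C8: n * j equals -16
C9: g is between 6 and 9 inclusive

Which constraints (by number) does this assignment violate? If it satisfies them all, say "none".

Violated: 3.

C1: g = 7, not > 8; antecedent false, conditional vacuously true — satisfied.
C2: j + m = 2 + (-10) = -8; -8 ≤ -8 — satisfied.
C3: abs(7 - (-8)) = 15, not 17 — violated.
C4: m + j = -10 + 2 = -8 — satisfied.
C5: j = 2 lies in [1, 3] — satisfied.
C6: n + j = -8 + 2 = -6; -6 > -9 — satisfied.
C7: m = -10 lies in [-14, -7] — satisfied.
C8: n * j = -8 * 2 = -16 — satisfied.
C9: g = 7 lies in [6, 9] — satisfied.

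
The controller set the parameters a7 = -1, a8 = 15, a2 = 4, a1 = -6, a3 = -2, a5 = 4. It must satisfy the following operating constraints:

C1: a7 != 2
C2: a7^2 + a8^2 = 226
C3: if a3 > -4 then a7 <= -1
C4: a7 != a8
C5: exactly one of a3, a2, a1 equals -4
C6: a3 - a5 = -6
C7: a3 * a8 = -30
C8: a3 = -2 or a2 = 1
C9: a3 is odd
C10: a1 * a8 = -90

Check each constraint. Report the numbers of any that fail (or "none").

Violated: 5 and 9.

C1: a7 = -1, and -1 ≠ 2  ✓
C2: a7^2 + a8^2 = (-1)^2 + 15^2 = 1 + 225 = 226  ✓
C3: a3 = -2 > -4, so we need a7 ≤ -1; a7 = -1 ≤ -1  ✓
C4: a7 = -1, a8 = 15; distinct  ✓
C5: a3=-2, a2=4, a1=-6; 0 of them equal -4, not exactly one  ✗
C6: a3 - a5 = -2 - 4 = -6  ✓
C7: a3 * a8 = -2 * 15 = -30  ✓
C8: a3 = -2 = -2 (first disjunct)  ✓
C9: a3 = -2 is even  ✗
C10: a1 * a8 = -6 * 15 = -90  ✓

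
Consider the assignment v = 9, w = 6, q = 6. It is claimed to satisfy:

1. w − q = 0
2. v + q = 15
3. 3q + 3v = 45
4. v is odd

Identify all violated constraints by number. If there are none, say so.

The assignment satisfies every constraint.

1. w − q = 6 − 6 = 0 — holds.
2. v + q = 9 + 6 = 15 — holds.
3. 3q + 3v = 3(6) + 3(9) = 45 — holds.
4. v = 9 is odd — holds.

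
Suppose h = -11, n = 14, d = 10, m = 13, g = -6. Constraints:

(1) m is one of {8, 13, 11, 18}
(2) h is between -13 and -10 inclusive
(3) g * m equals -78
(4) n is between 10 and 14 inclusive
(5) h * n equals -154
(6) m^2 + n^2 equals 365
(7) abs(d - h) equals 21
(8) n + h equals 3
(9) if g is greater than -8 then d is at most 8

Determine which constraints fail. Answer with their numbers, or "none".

(1) m = 13 is in {8, 13, 11, 18}  true
(2) h = -11 lies in [-13, -10]  true
(3) g * m = -6 * 13 = -78  true
(4) n = 14 lies in [10, 14]  true
(5) h * n = -11 * 14 = -154  true
(6) m^2 + n^2 = 13^2 + 14^2 = 169 + 196 = 365  true
(7) abs(10 - (-11)) = 21  true
(8) n + h = 14 + (-11) = 3  true
(9) g = -6 > -8, so we need d ≤ 8; but d = 10 > 8  false

Constraint 9 does not hold.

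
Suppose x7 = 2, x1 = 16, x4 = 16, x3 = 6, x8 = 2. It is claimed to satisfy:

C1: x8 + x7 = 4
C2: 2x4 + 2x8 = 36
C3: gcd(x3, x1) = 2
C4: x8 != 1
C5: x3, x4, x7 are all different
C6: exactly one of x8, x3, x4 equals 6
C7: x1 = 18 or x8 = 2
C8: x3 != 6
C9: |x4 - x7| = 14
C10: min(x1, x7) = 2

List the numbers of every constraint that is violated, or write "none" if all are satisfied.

C1: x8 + x7 = 2 + 2 = 4  true
C2: 2x4 + 2x8 = 2(16) + 2(2) = 36  true
C3: gcd(6, 16) = 2  true
C4: x8 = 2, and 2 ≠ 1  true
C5: values 6, 16, 2 are pairwise distinct  true
C6: x8=2, x3=6, x4=16; 1 of them equals 6  true
C7: x1 = 16 ≠ 18, but x8 = 2 = 2 (second disjunct)  true
C8: x3 = 6, but 6 is required to differ  false
C9: |16 - 2| = 14  true
C10: min(16, 2) = 2  true

Constraint 8 is violated.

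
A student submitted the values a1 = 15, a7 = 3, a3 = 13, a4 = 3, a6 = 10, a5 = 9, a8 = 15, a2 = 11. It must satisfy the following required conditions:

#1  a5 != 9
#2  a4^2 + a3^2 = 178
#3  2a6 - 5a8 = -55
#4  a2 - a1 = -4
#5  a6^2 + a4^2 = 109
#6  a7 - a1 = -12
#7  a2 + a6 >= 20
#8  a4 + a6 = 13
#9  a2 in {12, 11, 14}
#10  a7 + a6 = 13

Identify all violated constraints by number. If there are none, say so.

Constraint 1 is violated.

#1 a5 = 9, but 9 is required to differ  no
#2 a4^2 + a3^2 = 3^2 + 13^2 = 9 + 169 = 178  yes
#3 2a6 - 5a8 = 2(10) - 5(15) = -55  yes
#4 a2 - a1 = 11 - 15 = -4  yes
#5 a6^2 + a4^2 = 10^2 + 3^2 = 100 + 9 = 109  yes
#6 a7 - a1 = 3 - 15 = -12  yes
#7 a2 + a6 = 11 + 10 = 21; 21 ≥ 20  yes
#8 a4 + a6 = 3 + 10 = 13  yes
#9 a2 = 11 is in {12, 11, 14}  yes
#10 a7 + a6 = 3 + 10 = 13  yes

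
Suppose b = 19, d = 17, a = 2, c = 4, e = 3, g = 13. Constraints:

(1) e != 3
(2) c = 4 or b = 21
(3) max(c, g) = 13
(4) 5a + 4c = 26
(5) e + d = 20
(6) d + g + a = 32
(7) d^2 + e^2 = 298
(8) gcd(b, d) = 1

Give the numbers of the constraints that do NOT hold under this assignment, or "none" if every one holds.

Violated: 1.

(1) e = 3, but 3 is required to differ — violated.
(2) c = 4 = 4 (first disjunct) — OK.
(3) max(4, 13) = 13 — OK.
(4) 5a + 4c = 5(2) + 4(4) = 26 — OK.
(5) e + d = 3 + 17 = 20 — OK.
(6) d + g + a = 17 + 13 + 2 = 32 — OK.
(7) d^2 + e^2 = 17^2 + 3^2 = 289 + 9 = 298 — OK.
(8) gcd(19, 17) = 1 — OK.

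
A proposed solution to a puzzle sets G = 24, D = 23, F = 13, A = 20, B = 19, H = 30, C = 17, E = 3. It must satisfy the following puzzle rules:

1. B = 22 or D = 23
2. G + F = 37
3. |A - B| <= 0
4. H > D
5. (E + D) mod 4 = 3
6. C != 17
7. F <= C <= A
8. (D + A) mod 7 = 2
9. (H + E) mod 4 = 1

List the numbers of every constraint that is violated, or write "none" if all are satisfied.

Constraints 3, 5, 6, and 8 are violated.

1. B = 19 ≠ 22, but D = 23 = 23 (second disjunct)  yes
2. G + F = 24 + 13 = 37  yes
3. |20 - 19| = 1; 1 > 0, exceeds bound 0  no
4. H = 30, D = 23; 30 > 23  yes
5. E + D = 26; 26 mod 4 = 2, not 3  no
6. C = 17, but 17 is required to differ  no
7. values 13 <= 17 <= 20  yes
8. D + A = 43; 43 mod 7 = 1, not 2  no
9. H + E = 33; 33 mod 4 = 1  yes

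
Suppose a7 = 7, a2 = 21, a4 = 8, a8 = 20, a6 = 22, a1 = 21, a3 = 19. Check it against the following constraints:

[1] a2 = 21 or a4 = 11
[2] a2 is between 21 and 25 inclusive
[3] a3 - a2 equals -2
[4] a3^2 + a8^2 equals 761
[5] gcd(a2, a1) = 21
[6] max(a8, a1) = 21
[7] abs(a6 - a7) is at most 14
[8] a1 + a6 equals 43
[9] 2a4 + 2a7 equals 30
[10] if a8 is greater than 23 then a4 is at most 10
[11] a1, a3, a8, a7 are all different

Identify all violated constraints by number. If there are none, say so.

[1] a2 = 21 = 21 (first disjunct)  ✔
[2] a2 = 21 lies in [21, 25]  ✔
[3] a3 - a2 = 19 - 21 = -2  ✔
[4] a3^2 + a8^2 = 19^2 + 20^2 = 361 + 400 = 761  ✔
[5] gcd(21, 21) = 21  ✔
[6] max(20, 21) = 21  ✔
[7] abs(22 - 7) = 15; 15 > 14, exceeds bound 14  ✘
[8] a1 + a6 = 21 + 22 = 43  ✔
[9] 2a4 + 2a7 = 2(8) + 2(7) = 30  ✔
[10] a8 = 20, not > 23; antecedent false, conditional vacuously true  ✔
[11] values 21, 19, 20, 7 are pairwise distinct  ✔

Constraint 7 is violated.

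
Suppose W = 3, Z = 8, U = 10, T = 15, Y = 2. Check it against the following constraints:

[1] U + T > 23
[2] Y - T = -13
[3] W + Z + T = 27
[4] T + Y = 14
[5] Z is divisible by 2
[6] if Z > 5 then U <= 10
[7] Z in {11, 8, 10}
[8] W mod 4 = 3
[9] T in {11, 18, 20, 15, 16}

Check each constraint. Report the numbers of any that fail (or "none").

The assignment fails constraints 3, 4.

[1] U + T = 10 + 15 = 25; 25 > 23 — OK.
[2] Y - T = 2 - 15 = -13 — OK.
[3] W + Z + T = 3 + 8 + 15 = 26, not 27 — violated.
[4] T + Y = 15 + 2 = 17, not 14 — violated.
[5] 8 / 2 = 4, so 2 divides 8 — OK.
[6] Z = 8 > 5, so we need U ≤ 10; U = 10 ≤ 10 — OK.
[7] Z = 8 is in {11, 8, 10} — OK.
[8] 3 mod 4 = 3 — OK.
[9] T = 15 is in {11, 18, 20, 15, 16} — OK.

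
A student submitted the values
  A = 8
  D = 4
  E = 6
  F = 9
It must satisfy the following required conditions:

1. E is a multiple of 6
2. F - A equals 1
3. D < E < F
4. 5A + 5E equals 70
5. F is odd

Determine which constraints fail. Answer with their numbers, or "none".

1. 6 / 6 = 1, so 6 divides 6  true
2. F - A = 9 - 8 = 1  true
3. values 4 < 6 < 9  true
4. 5A + 5E = 5(8) + 5(6) = 70  true
5. F = 9 is odd  true

No violations.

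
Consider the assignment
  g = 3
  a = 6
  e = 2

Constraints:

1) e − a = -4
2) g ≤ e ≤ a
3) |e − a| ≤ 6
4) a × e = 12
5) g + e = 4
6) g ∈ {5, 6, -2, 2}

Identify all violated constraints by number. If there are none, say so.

Constraints 2, 5, and 6 do not hold.

1) e − a = 2 − 6 = -4 — holds.
2) values 3, 2, 6; g = 3 is not ≤ e = 2 — fails.
3) |2 − 6| = 4; 4 ≤ 6 — holds.
4) a × e = 6 × 2 = 12 — holds.
5) g + e = 3 + 2 = 5, not 4 — fails.
6) g = 3 is not in {5, 6, -2, 2} — fails.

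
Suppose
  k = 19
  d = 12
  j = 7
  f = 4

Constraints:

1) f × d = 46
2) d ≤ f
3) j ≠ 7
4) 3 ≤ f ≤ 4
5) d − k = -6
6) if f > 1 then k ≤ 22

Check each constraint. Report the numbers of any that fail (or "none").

1) f × d = 4 × 12 = 48, not 46 — fails.
2) d = 12, f = 4; 12 > 4 (want ≤) — fails.
3) j = 7, but 7 is required to differ — fails.
4) f = 4 lies in [3, 4] — holds.
5) d − k = 12 − 19 = -7, not -6 — fails.
6) f = 4 > 1, so we need k ≤ 22; k = 19 ≤ 22 — holds.

No — constraints 1, 2, 3, 5 are not satisfied.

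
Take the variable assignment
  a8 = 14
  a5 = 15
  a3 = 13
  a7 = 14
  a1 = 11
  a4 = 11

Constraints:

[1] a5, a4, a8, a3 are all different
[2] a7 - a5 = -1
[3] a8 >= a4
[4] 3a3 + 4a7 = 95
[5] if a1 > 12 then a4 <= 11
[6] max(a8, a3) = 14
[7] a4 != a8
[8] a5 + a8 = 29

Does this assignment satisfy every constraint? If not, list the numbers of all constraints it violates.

No violations.

[1] values 15, 11, 14, 13 are pairwise distinct — holds.
[2] a7 - a5 = 14 - 15 = -1 — holds.
[3] a8 = 14, a4 = 11; 14 ≥ 11 — holds.
[4] 3a3 + 4a7 = 3(13) + 4(14) = 95 — holds.
[5] a1 = 11, not > 12; antecedent false, conditional vacuously true — holds.
[6] max(14, 13) = 14 — holds.
[7] a4 = 11, a8 = 14; distinct — holds.
[8] a5 + a8 = 15 + 14 = 29 — holds.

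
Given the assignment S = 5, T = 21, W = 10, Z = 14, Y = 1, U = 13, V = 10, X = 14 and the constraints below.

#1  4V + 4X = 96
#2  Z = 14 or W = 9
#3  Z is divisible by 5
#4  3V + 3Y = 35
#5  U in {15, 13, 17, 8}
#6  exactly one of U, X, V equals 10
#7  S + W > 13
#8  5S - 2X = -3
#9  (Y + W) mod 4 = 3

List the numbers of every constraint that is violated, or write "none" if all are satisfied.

Constraints 3, 4 are violated.

#1 4V + 4X = 4(10) + 4(14) = 96 — satisfied.
#2 Z = 14 = 14 (first disjunct) — satisfied.
#3 14 = 5*2 + 4, so 5 does not divide 14 — violated.
#4 3V + 3Y = 3(10) + 3(1) = 33, not 35 — violated.
#5 U = 13 is in {15, 13, 17, 8} — satisfied.
#6 U=13, X=14, V=10; 1 of them equals 10 — satisfied.
#7 S + W = 5 + 10 = 15; 15 > 13 — satisfied.
#8 5S - 2X = 5(5) - 2(14) = -3 — satisfied.
#9 Y + W = 11; 11 mod 4 = 3 — satisfied.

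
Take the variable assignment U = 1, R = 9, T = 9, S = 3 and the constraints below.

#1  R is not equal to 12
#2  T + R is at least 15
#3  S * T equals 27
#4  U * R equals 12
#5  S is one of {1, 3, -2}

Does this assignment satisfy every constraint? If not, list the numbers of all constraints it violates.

#1 R = 9, and 9 ≠ 12 — holds.
#2 T + R = 9 + 9 = 18; 18 ≥ 15 — holds.
#3 S * T = 3 * 9 = 27 — holds.
#4 U * R = 1 * 9 = 9, not 12 — does not hold.
#5 S = 3 is in {1, 3, -2} — holds.

No — constraint 4 is not satisfied.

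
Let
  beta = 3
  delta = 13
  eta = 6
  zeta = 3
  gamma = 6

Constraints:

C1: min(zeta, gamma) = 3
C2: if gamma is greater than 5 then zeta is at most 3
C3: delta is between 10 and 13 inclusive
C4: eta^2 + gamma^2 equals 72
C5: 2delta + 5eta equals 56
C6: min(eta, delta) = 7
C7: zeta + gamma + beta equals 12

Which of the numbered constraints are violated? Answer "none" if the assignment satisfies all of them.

Violated: 6.

C1: min(3, 6) = 3 — holds.
C2: gamma = 6 > 5, so we need zeta ≤ 3; zeta = 3 ≤ 3 — holds.
C3: delta = 13 lies in [10, 13] — holds.
C4: eta^2 + gamma^2 = 6^2 + 6^2 = 36 + 36 = 72 — holds.
C5: 2delta + 5eta = 2(13) + 5(6) = 56 — holds.
C6: min(6, 13) = 6, not 7 — fails.
C7: zeta + gamma + beta = 3 + 6 + 3 = 12 — holds.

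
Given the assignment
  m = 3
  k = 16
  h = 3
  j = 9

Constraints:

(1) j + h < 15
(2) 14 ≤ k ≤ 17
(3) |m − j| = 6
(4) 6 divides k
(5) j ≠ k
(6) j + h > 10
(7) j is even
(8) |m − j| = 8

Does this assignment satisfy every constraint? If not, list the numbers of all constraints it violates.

(1) j + h = 9 + 3 = 12; 12 < 15  yes
(2) k = 16 lies in [14, 17]  yes
(3) |3 − 9| = 6  yes
(4) 16 = 6×2 + 4, so 6 does not divide 16  no
(5) j = 9, k = 16; distinct  yes
(6) j + h = 9 + 3 = 12; 12 > 10  yes
(7) j = 9 is odd  no
(8) |3 − 9| = 6, not 8  no

The assignment fails constraints 4, 7, 8.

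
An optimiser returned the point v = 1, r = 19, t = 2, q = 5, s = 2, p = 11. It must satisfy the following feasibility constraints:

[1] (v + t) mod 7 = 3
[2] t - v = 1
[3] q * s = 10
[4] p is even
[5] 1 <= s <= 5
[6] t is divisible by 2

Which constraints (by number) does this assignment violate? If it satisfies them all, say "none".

[1] v + t = 3; 3 mod 7 = 3 — satisfied.
[2] t - v = 2 - 1 = 1 — satisfied.
[3] q * s = 5 * 2 = 10 — satisfied.
[4] p = 11 is odd — violated.
[5] s = 2 lies in [1, 5] — satisfied.
[6] 2 / 2 = 1, so 2 divides 2 — satisfied.

The assignment fails constraint 4.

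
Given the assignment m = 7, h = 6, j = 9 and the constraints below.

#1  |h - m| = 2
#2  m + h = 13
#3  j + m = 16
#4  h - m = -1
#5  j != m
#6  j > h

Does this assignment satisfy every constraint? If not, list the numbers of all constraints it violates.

Constraint 1 is violated.

#1 |6 - 7| = 1, not 2 — does not hold.
#2 m + h = 7 + 6 = 13 — holds.
#3 j + m = 9 + 7 = 16 — holds.
#4 h - m = 6 - 7 = -1 — holds.
#5 j = 9, m = 7; distinct — holds.
#6 j = 9, h = 6; 9 > 6 — holds.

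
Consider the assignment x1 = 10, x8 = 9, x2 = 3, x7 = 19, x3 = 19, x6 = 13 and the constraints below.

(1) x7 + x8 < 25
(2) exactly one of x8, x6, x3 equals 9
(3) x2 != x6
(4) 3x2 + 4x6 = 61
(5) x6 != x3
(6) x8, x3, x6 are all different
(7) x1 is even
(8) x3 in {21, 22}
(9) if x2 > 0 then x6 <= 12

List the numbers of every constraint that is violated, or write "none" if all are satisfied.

Constraints 1, 8, and 9 do not hold.

(1) x7 + x8 = 19 + 9 = 28; 28 ≥ 25, bound 25 not met  FAIL
(2) x8=9, x6=13, x3=19; 1 of them equals 9  OK
(3) x2 = 3, x6 = 13; distinct  OK
(4) 3x2 + 4x6 = 3(3) + 4(13) = 61  OK
(5) x6 = 13, x3 = 19; distinct  OK
(6) values 9, 19, 13 are pairwise distinct  OK
(7) x1 = 10 is even  OK
(8) x3 = 19 is not in {21, 22}  FAIL
(9) x2 = 3 > 0, so we need x6 ≤ 12; but x6 = 13 > 12  FAIL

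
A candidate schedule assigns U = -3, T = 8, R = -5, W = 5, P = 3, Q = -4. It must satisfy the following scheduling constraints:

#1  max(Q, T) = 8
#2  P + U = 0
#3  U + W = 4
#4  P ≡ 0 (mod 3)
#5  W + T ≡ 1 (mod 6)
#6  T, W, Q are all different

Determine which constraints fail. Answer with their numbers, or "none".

#1 max(-4, 8) = 8  yes
#2 P + U = 3 + (-3) = 0  yes
#3 U + W = -3 + 5 = 2, not 4  no
#4 3 mod 3 = 0  yes
#5 W + T = 13; 13 mod 6 = 1  yes
#6 values 8, 5, -4 are pairwise distinct  yes

Violated: 3.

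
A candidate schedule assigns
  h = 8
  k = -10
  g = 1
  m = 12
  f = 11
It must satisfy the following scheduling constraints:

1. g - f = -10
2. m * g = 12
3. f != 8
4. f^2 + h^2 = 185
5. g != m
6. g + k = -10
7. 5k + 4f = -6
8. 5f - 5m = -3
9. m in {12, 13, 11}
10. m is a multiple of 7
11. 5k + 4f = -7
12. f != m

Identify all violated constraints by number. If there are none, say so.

Constraints 6, 8, 10, and 11 are violated.

1. g - f = 1 - 11 = -10 — satisfied.
2. m * g = 12 * 1 = 12 — satisfied.
3. f = 11, and 11 ≠ 8 — satisfied.
4. f^2 + h^2 = 11^2 + 8^2 = 121 + 64 = 185 — satisfied.
5. g = 1, m = 12; distinct — satisfied.
6. g + k = 1 + (-10) = -9, not -10 — violated.
7. 5k + 4f = 5(-10) + 4(11) = -6 — satisfied.
8. 5f - 5m = 5(11) - 5(12) = -5, not -3 — violated.
9. m = 12 is in {12, 13, 11} — satisfied.
10. 12 = 7*1 + 5, so 7 does not divide 12 — violated.
11. 5k + 4f = 5(-10) + 4(11) = -6, not -7 — violated.
12. f = 11, m = 12; distinct — satisfied.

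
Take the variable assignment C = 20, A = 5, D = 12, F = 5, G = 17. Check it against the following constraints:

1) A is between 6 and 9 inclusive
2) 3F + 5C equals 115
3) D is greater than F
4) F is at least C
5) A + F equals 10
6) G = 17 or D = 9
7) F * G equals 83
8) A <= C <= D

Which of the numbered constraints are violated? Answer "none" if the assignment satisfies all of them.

1) A = 5 is outside [6, 9] — violated.
2) 3F + 5C = 3(5) + 5(20) = 115 — satisfied.
3) D = 12, F = 5; 12 > 5 — satisfied.
4) F = 5, C = 20; 5 < 20 (want ≥) — violated.
5) A + F = 5 + 5 = 10 — satisfied.
6) G = 17 = 17 (first disjunct) — satisfied.
7) F * G = 5 * 17 = 85, not 83 — violated.
8) values 5, 20, 12; C = 20 is not <= D = 12 — violated.

Violated: 1, 4, 7, 8.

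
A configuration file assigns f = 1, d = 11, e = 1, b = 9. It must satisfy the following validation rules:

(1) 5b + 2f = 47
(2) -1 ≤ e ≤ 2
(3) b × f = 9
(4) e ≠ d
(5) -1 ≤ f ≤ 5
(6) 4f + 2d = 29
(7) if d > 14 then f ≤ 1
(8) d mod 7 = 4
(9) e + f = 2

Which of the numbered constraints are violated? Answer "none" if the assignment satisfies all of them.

(1) 5b + 2f = 5(9) + 2(1) = 47 — holds.
(2) e = 1 lies in [-1, 2] — holds.
(3) b × f = 9 × 1 = 9 — holds.
(4) e = 1, d = 11; distinct — holds.
(5) f = 1 lies in [-1, 5] — holds.
(6) 4f + 2d = 4(1) + 2(11) = 26, not 29 — does not hold.
(7) d = 11, not > 14; antecedent false, conditional vacuously true — holds.
(8) 11 mod 7 = 4 — holds.
(9) e + f = 1 + 1 = 2 — holds.

The assignment fails constraint 6.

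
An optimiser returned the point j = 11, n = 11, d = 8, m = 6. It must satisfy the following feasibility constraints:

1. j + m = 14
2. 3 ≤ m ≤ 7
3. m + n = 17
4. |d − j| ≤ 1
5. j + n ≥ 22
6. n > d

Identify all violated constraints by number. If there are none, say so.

1. j + m = 11 + 6 = 17, not 14 — violated.
2. m = 6 lies in [3, 7] — OK.
3. m + n = 6 + 11 = 17 — OK.
4. |8 − 11| = 3; 3 > 1, exceeds bound 1 — violated.
5. j + n = 11 + 11 = 22; 22 ≥ 22 — OK.
6. n = 11, d = 8; 11 > 8 — OK.

Violated: 1 and 4.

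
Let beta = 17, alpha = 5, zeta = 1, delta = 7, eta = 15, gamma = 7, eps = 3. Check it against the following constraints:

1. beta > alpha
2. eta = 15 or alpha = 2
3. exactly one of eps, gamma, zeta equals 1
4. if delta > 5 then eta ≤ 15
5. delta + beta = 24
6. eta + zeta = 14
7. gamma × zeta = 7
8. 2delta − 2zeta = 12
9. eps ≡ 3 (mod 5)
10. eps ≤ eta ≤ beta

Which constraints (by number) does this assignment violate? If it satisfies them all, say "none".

The assignment fails constraint 6.

1. beta = 17, alpha = 5; 17 > 5  holds
2. eta = 15 = 15 (first disjunct)  holds
3. eps=3, gamma=7, zeta=1; 1 of them equals 1  holds
4. delta = 7 > 5, so we need eta ≤ 15; eta = 15 ≤ 15  holds
5. delta + beta = 7 + 17 = 24  holds
6. eta + zeta = 15 + 1 = 16, not 14  fails
7. gamma × zeta = 7 × 1 = 7  holds
8. 2delta − 2zeta = 2(7) − 2(1) = 12  holds
9. 3 mod 5 = 3  holds
10. values 3 ≤ 15 ≤ 17  holds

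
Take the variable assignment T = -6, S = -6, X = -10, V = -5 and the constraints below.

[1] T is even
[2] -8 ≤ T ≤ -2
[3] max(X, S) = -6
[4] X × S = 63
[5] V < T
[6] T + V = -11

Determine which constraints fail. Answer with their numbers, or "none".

[1] T = -6 is even — satisfied.
[2] T = -6 lies in [-8, -2] — satisfied.
[3] max(-10, -6) = -6 — satisfied.
[4] X × S = -10 × (-6) = 60, not 63 — violated.
[5] V = -5, T = -6; -5 ≥ -6 (want <) — violated.
[6] T + V = -6 + (-5) = -11 — satisfied.

Violated: 4 and 5.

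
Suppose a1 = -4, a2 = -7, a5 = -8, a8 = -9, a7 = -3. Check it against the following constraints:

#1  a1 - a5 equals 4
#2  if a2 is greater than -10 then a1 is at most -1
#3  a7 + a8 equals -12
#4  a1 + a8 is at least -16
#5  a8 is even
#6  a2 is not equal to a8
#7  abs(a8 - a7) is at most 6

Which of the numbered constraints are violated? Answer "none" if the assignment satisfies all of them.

Constraint 5 is violated.

#1 a1 - a5 = -4 - (-8) = 4  yes
#2 a2 = -7 > -10, so we need a1 ≤ -1; a1 = -4 ≤ -1  yes
#3 a7 + a8 = -3 + (-9) = -12  yes
#4 a1 + a8 = -4 + (-9) = -13; -13 ≥ -16  yes
#5 a8 = -9 is odd  no
#6 a2 = -7, a8 = -9; distinct  yes
#7 abs(-9 - (-3)) = 6; 6 ≤ 6  yes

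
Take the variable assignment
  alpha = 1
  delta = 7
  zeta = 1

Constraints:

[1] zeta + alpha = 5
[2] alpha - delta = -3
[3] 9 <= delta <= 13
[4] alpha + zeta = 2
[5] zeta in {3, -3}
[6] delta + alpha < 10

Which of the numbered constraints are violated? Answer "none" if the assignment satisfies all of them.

[1] zeta + alpha = 1 + 1 = 2, not 5  false
[2] alpha - delta = 1 - 7 = -6, not -3  false
[3] delta = 7 is outside [9, 13]  false
[4] alpha + zeta = 1 + 1 = 2  true
[5] zeta = 1 is not in {3, -3}  false
[6] delta + alpha = 7 + 1 = 8; 8 < 10  true

Violated: 1, 2, 3, and 5.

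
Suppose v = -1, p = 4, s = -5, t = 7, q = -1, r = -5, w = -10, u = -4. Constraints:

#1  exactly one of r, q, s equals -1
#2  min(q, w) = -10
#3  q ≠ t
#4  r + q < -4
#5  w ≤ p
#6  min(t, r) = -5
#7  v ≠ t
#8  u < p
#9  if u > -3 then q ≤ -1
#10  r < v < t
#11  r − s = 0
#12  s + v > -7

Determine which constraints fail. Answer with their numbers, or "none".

#1 r=-5, q=-1, s=-5; 1 of them equals -1 — holds.
#2 min(-1, -10) = -10 — holds.
#3 q = -1, t = 7; distinct — holds.
#4 r + q = -5 + (-1) = -6; -6 < -4 — holds.
#5 w = -10, p = 4; -10 ≤ 4 — holds.
#6 min(7, -5) = -5 — holds.
#7 v = -1, t = 7; distinct — holds.
#8 u = -4, p = 4; -4 < 4 — holds.
#9 u = -4, not > -3; antecedent false, conditional vacuously true — holds.
#10 values -5 < -1 < 7 — holds.
#11 r − s = -5 − (-5) = 0 — holds.
#12 s + v = -5 + (-1) = -6; -6 > -7 — holds.

Yes — all constraints hold.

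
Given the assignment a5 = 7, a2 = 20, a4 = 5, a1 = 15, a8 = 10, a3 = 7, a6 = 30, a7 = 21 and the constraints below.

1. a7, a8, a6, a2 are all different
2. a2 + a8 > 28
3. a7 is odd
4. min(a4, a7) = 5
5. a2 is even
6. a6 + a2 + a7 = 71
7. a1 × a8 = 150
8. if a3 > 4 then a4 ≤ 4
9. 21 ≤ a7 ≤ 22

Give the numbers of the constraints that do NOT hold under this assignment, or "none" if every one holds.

1. values 21, 10, 30, 20 are pairwise distinct — OK.
2. a2 + a8 = 20 + 10 = 30; 30 > 28 — OK.
3. a7 = 21 is odd — OK.
4. min(5, 21) = 5 — OK.
5. a2 = 20 is even — OK.
6. a6 + a2 + a7 = 30 + 20 + 21 = 71 — OK.
7. a1 × a8 = 15 × 10 = 150 — OK.
8. a3 = 7 > 4, so we need a4 ≤ 4; but a4 = 5 > 4 — violated.
9. a7 = 21 lies in [21, 22] — OK.

Constraint 8 does not hold.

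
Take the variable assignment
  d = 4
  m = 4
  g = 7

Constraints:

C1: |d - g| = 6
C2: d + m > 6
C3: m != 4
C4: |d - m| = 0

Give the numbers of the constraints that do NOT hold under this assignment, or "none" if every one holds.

C1: |4 - 7| = 3, not 6 — fails.
C2: d + m = 4 + 4 = 8; 8 > 6 — holds.
C3: m = 4, but 4 is required to differ — fails.
C4: |4 - 4| = 0 — holds.

Constraints 1, 3 are violated.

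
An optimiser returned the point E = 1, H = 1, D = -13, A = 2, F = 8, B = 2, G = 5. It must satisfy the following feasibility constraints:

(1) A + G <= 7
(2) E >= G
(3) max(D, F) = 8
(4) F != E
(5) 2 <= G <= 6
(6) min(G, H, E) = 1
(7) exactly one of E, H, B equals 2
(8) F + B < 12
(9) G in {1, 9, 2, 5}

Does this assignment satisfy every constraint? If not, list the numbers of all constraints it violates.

(1) A + G = 2 + 5 = 7; 7 ≤ 7 — satisfied.
(2) E = 1, G = 5; 1 < 5 (want ≥) — violated.
(3) max(-13, 8) = 8 — satisfied.
(4) F = 8, E = 1; distinct — satisfied.
(5) G = 5 lies in [2, 6] — satisfied.
(6) min(5, 1, 1) = 1 — satisfied.
(7) E=1, H=1, B=2; 1 of them equals 2 — satisfied.
(8) F + B = 8 + 2 = 10; 10 < 12 — satisfied.
(9) G = 5 is in {1, 9, 2, 5} — satisfied.

The assignment fails constraint 2.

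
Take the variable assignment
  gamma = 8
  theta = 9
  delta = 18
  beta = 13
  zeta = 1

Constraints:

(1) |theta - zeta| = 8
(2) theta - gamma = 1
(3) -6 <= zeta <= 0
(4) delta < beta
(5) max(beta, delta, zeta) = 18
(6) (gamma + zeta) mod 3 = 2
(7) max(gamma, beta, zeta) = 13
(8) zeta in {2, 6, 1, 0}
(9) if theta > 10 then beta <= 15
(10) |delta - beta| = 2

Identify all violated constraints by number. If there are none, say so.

Violated: 3, 4, 6, 10.

(1) |9 - 1| = 8 — holds.
(2) theta - gamma = 9 - 8 = 1 — holds.
(3) zeta = 1 is outside [-6, 0] — fails.
(4) delta = 18, beta = 13; 18 ≥ 13 (want <) — fails.
(5) max(13, 18, 1) = 18 — holds.
(6) gamma + zeta = 9; 9 mod 3 = 0, not 2 — fails.
(7) max(8, 13, 1) = 13 — holds.
(8) zeta = 1 is in {2, 6, 1, 0} — holds.
(9) theta = 9, not > 10; antecedent false, conditional vacuously true — holds.
(10) |18 - 13| = 5, not 2 — fails.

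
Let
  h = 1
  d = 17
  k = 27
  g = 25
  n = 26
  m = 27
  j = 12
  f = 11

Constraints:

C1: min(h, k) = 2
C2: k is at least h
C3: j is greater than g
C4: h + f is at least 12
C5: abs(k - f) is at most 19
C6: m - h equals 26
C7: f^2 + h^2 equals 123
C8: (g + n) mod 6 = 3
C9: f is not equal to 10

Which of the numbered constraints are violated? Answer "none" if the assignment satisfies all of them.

No — constraints 1, 3, and 7 are not satisfied.

C1: min(1, 27) = 1, not 2 — fails.
C2: k = 27, h = 1; 27 ≥ 1 — holds.
C3: j = 12, g = 25; 12 ≤ 25 (want >) — fails.
C4: h + f = 1 + 11 = 12; 12 ≥ 12 — holds.
C5: abs(27 - 11) = 16; 16 ≤ 19 — holds.
C6: m - h = 27 - 1 = 26 — holds.
C7: f^2 + h^2 = 11^2 + 1^2 = 121 + 1 = 122, not 123 — fails.
C8: g + n = 51; 51 mod 6 = 3 — holds.
C9: f = 11, and 11 ≠ 10 — holds.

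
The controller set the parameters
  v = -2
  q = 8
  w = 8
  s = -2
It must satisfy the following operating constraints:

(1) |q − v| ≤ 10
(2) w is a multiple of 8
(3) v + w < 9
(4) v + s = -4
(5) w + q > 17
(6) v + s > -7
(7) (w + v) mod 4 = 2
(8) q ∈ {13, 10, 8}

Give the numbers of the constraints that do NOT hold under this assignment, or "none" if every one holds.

(1) |8 − (-2)| = 10; 10 ≤ 10 — holds.
(2) 8 / 8 = 1, so 8 divides 8 — holds.
(3) v + w = -2 + 8 = 6; 6 < 9 — holds.
(4) v + s = -2 + (-2) = -4 — holds.
(5) w + q = 8 + 8 = 16; 16 ≤ 17, bound 17 not met — does not hold.
(6) v + s = -2 + (-2) = -4; -4 > -7 — holds.
(7) w + v = 6; 6 mod 4 = 2 — holds.
(8) q = 8 is in {13, 10, 8} — holds.

The assignment fails constraint 5.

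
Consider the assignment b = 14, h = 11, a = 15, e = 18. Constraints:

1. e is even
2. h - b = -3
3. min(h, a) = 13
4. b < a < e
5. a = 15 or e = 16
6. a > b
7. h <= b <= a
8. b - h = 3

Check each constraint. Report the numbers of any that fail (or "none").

Violated: 3.

1. e = 18 is even  true
2. h - b = 11 - 14 = -3  true
3. min(11, 15) = 11, not 13  false
4. values 14 < 15 < 18  true
5. a = 15 = 15 (first disjunct)  true
6. a = 15, b = 14; 15 > 14  true
7. values 11 <= 14 <= 15  true
8. b - h = 14 - 11 = 3  true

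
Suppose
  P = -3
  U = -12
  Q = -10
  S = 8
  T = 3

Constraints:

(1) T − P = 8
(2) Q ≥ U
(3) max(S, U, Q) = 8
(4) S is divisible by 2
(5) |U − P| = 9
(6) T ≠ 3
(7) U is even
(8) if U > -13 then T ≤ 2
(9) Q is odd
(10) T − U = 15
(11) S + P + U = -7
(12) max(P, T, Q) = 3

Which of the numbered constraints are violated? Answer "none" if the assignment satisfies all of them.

Constraints 1, 6, 8, 9 do not hold.

(1) T − P = 3 − (-3) = 6, not 8  no
(2) Q = -10, U = -12; -10 ≥ -12  yes
(3) max(8, -12, -10) = 8  yes
(4) 8 / 2 = 4, so 2 divides 8  yes
(5) |-12 − (-3)| = 9  yes
(6) T = 3, but 3 is required to differ  no
(7) U = -12 is even  yes
(8) U = -12 > -13, so we need T ≤ 2; but T = 3 > 2  no
(9) Q = -10 is even  no
(10) T − U = 3 − (-12) = 15  yes
(11) S + P + U = 8 + (-3) + (-12) = -7  yes
(12) max(-3, 3, -10) = 3  yes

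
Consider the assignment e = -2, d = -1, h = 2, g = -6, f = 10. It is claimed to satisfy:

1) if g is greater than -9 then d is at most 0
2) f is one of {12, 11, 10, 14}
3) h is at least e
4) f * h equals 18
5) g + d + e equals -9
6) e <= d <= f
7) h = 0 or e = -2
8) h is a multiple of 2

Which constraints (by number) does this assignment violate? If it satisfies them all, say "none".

No — constraint 4 is not satisfied.

1) g = -6 > -9, so we need d ≤ 0; d = -1 ≤ 0  true
2) f = 10 is in {12, 11, 10, 14}  true
3) h = 2, e = -2; 2 ≥ -2  true
4) f * h = 10 * 2 = 20, not 18  false
5) g + d + e = -6 + (-1) + (-2) = -9  true
6) values -2 <= -1 <= 10  true
7) h = 2 ≠ 0, but e = -2 = -2 (second disjunct)  true
8) 2 / 2 = 1, so 2 divides 2  true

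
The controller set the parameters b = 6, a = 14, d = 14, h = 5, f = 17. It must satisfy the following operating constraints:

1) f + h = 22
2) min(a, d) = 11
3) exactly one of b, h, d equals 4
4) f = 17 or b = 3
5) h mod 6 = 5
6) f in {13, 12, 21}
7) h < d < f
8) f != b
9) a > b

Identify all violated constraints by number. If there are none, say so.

Violated: 2, 3, 6.

1) f + h = 17 + 5 = 22 — holds.
2) min(14, 14) = 14, not 11 — does not hold.
3) b=6, h=5, d=14; 0 of them equal 4, not exactly one — does not hold.
4) f = 17 = 17 (first disjunct) — holds.
5) 5 mod 6 = 5 — holds.
6) f = 17 is not in {13, 12, 21} — does not hold.
7) values 5 < 14 < 17 — holds.
8) f = 17, b = 6; distinct — holds.
9) a = 14, b = 6; 14 > 6 — holds.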